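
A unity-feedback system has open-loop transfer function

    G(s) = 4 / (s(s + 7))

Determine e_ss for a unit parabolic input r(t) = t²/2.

e_ss = ∞

G(s) has one pole at the origin.
This is a Type 1 system; Ka = lim_{s→0} s^2·G(s) = 0, so the steady-state error for a parabola input is infinite.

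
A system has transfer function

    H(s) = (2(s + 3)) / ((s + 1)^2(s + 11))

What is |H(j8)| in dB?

Substitute s = j8: numerator = 6 + j16, denominator = -821 - j328.
|H(j8)| = |6 + j16| / |-821 - j328| = 17.088 / 884.10 ≈ 0.01933.
In decibels: 20·log₁₀(0.01933) ≈ -34.3 dB.

|H(j8)|_dB ≈ -34.3 dB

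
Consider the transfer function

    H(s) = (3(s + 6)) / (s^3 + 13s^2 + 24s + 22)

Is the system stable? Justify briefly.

The denominator s^3 + 13s^2 + 24s + 22 factors as (s + 11)(s^2 + 2s + 2), giving poles at s = -11, -1 ± j.
Since all poles lie strictly in the left half-plane, the system is stable.

stable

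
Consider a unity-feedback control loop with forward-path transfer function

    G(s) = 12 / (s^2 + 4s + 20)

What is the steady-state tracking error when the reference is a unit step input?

G(s) has no poles at the origin.
This is a Type 0 system. Kp = lim_{s→0} G(s) = 12/20 = 3/5.
e_ss = 1/(1 + Kp) = 1/(1 + 3/5) = 5/8 ≈ 0.6250.

e_ss = 0.6250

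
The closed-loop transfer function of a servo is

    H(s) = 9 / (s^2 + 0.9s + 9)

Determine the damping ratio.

Compare the denominator to the standard form s^2 + 2ζωₙs + ωₙ².
ωₙ² = 9, so ωₙ = 3 rad/s.
2ζωₙ = 0.9, so ζ = 0.9/(2·3) = 0.15.

ζ = 0.15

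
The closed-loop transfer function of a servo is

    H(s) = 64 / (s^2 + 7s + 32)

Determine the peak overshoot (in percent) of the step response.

Comparing s^2 + 7s + 32 to s^2 + 2ζωₙs + ωₙ²: ωₙ = √32 ≈ 5.657 rad/s and ζ = 7/(2·√32) ≈ 0.6187.
%OS = 100·exp(−πζ/√(1−ζ²)) = 100·exp(−π·0.6187/√(1−0.6187²)) ≈ 8.42%.

%OS ≈ 8.42%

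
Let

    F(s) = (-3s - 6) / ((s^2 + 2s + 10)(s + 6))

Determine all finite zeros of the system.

Set the numerator to zero: -3s - 6 = 0, i.e. -3·(s + 2) = 0.
So s = -2.

s = -2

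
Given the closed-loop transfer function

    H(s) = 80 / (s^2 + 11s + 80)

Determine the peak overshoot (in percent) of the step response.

%OS ≈ 8.63%

Comparing s^2 + 11s + 80 to s^2 + 2ζωₙs + ωₙ²: ωₙ = √80 ≈ 8.944 rad/s and ζ = 11/(2·√80) ≈ 0.6149.
%OS = 100·exp(−πζ/√(1−ζ²)) = 100·exp(−π·0.6149/√(1−0.6149²)) ≈ 8.63%.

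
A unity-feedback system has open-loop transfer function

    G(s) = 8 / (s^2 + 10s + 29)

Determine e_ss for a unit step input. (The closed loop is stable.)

G(s) has no poles at the origin.
This is a Type 0 system. Kp = lim_{s→0} G(s) = 8/29.
e_ss = 1/(1 + Kp) = 1/(1 + 8/29) = 29/37 ≈ 0.7838.

e_ss = 0.7838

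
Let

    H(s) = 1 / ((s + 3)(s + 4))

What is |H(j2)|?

Substitute s = j2: numerator = 1, denominator = 8 + j14.
|H(j2)| = |1| / |8 + j14| = 1 / 16.125 ≈ 0.06202.

|H(j2)| ≈ 0.06202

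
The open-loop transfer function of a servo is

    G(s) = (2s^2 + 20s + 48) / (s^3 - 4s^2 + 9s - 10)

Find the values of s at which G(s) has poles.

s = 2, 1 ± 2j

The poles are the roots of the denominator s^3 - 4s^2 + 9s - 10 = 0.
Trying s = 2: the polynomial evaluates to 0, so (s - 2) is a factor.
Dividing out leaves s^2 - 2s + 5 = 0.
The quadratic formula then gives s = 1 ± 2j.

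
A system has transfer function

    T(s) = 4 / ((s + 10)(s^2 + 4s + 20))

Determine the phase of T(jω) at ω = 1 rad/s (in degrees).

At s = j1: numerator = 4, denominator = 186 + j59.
∠T = ∠num − ∠den = 0° − (17.599°) = -17.60°.

∠T(j1) ≈ -17.60°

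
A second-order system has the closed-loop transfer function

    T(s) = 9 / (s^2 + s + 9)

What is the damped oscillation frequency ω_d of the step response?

Comparing s^2 + s + 9 to s^2 + 2ζωₙs + ωₙ²: ωₙ = 3 rad/s and ζ = 1/(2·3) ≈ 0.1667.
ζωₙ = 1/2 = 0.5, so ω_d = ωₙ√(1−ζ²) = √(ωₙ² − (ζωₙ)²) = √(9 − 0.5²) = √8.75 ≈ 2.958 rad/s.

ω_d ≈ 2.958 rad/s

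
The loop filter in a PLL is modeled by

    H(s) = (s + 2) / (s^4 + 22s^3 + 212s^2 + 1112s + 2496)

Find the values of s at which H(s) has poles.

The poles are the roots of the denominator s^4 + 22s^3 + 212s^2 + 1112s + 2496 = 0.
Trying s = -6: the polynomial evaluates to 0, so (s + 6) is a factor.
Dividing out leaves s^3 + 16s^2 + 116s + 416 = 0.
This factors further as (s^2 + 8s + 52)(s + 8) = 0.

s = -4 + 6j, -4 - 6j, -6, -8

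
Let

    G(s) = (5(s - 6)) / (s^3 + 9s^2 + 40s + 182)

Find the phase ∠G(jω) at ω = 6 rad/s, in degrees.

At s = j6: numerator = -30 + j30, denominator = -142 + j24.
∠G = ∠num − ∠den = 135° − (170.41°) = -35.41°.

∠G(j6) ≈ -35.41°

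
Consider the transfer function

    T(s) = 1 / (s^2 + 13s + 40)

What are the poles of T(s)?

s = -5, -8

The poles are the roots of the denominator s^2 + 13s + 40 = 0.
Factoring: (s + 5)(s + 8) = 0, so s = -5 and s = -8.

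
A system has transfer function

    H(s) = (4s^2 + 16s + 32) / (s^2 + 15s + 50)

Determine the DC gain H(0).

H(0) = 16/25 ≈ 0.6400

Set s = 0: H(0) = (32) / (50) = 16/25.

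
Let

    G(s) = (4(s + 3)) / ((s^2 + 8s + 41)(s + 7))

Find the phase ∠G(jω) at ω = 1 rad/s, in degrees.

At s = j1: numerator = 12 + j4, denominator = 272 + j96.
∠G = ∠num − ∠den = 18.435° − (19.440°) = -1.005°.

∠G(j1) ≈ -1.005°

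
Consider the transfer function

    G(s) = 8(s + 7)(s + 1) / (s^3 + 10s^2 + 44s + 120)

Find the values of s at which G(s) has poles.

The poles are the roots of the denominator s^3 + 10s^2 + 44s + 120 = 0.
Trying s = -6: the polynomial evaluates to 0, so (s + 6) is a factor.
Dividing out leaves s^2 + 4s + 20 = 0.
The quadratic formula then gives s = -2 ± 4j.

s = -2 + 4j, -2 - 4j, -6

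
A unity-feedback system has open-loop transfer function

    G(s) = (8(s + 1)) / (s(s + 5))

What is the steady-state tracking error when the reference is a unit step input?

G(s) has one pole at the origin.
This is a Type 1 system; for a step input the steady-state error is zero.

e_ss = 0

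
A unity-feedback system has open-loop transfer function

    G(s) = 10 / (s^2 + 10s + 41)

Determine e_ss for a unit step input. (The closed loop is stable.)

G(s) has no poles at the origin.
This is a Type 0 system. Kp = lim_{s→0} G(s) = 10/41.
e_ss = 1/(1 + Kp) = 1/(1 + 10/41) = 41/51 ≈ 0.8039.

e_ss = 0.8039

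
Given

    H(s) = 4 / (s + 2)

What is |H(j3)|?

Substitute s = j3: numerator = 4, denominator = 2 + j3.
|H(j3)| = |4| / |2 + j3| = 4 / 3.6056 ≈ 1.109.

|H(j3)| ≈ 1.109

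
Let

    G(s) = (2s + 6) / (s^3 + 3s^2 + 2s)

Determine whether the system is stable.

The denominator s^3 + 3s^2 + 2s factors as s(s + 2)(s + 1), giving poles at s = 0, -2, -1.
Since the simple pole(s) at s = 0 lie on the jω-axis with none in the right half-plane, the system is marginally stable.

marginally stable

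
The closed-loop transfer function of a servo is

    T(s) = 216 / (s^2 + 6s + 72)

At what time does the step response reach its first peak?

Comparing s^2 + 6s + 72 to s^2 + 2ζωₙs + ωₙ²: ωₙ = √72 ≈ 8.485 rad/s and ζ = 6/(2·√72) ≈ 0.3536.
ζωₙ = 6/2 = 3, so ω_d = ωₙ√(1−ζ²) = √(ωₙ² − (ζωₙ)²) = √(72 − 3²) = √63 ≈ 7.937 rad/s.
t_p = π/ω_d = π/7.937 ≈ 0.3958 s.

t_p ≈ 0.3958 s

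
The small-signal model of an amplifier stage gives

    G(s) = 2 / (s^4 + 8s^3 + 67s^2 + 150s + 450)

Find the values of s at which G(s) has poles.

The poles are the roots of the denominator s^4 + 8s^3 + 67s^2 + 150s + 450 = 0.
No real roots exist; factor into two real quadratics: (s^2 + 6s + 45)(s^2 + 2s + 10) = 0.
Each quadratic gives a conjugate pair via the quadratic formula.

s = -3 + 6j, -3 - 6j, -1 + 3j, -1 - 3j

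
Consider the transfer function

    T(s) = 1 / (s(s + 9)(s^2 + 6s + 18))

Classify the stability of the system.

The poles can be read from the denominator factors: s = 0, -9, -3 + 3j, -3 - 3j.
Since the simple pole(s) at s = 0 lie on the jω-axis with none in the right half-plane, the system is marginally stable.

marginally stable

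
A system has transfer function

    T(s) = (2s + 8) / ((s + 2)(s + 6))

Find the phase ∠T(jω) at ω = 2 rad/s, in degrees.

∠T(j2) ≈ -36.87°

At s = j2: numerator = 8 + j4, denominator = 8 + j16.
∠T = ∠num − ∠den = 26.565° − (63.435°) = -36.87°.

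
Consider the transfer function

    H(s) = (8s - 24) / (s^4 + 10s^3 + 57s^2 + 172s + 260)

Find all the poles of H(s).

s = -3 + 2j, -3 - 2j, -2 + 4j, -2 - 4j

The poles are the roots of the denominator s^4 + 10s^3 + 57s^2 + 172s + 260 = 0.
No real roots exist; factor into two real quadratics: (s^2 + 6s + 13)(s^2 + 4s + 20) = 0.
Each quadratic gives a conjugate pair via the quadratic formula.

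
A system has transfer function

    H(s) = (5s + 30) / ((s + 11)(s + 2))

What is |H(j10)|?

|H(j10)| ≈ 0.3846

Substitute s = j10: numerator = 30 + j50, denominator = -78 + j130.
|H(j10)| = |30 + j50| / |-78 + j130| = 58.310 / 151.60 ≈ 0.3846.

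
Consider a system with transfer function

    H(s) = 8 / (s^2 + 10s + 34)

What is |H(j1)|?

|H(j1)| ≈ 0.2320

Substitute s = j1: numerator = 8, denominator = 33 + j10.
|H(j1)| = |8| / |33 + j10| = 8 / 34.482 ≈ 0.2320.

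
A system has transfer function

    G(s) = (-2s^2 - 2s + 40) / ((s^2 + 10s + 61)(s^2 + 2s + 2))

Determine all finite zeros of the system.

Set the numerator to zero: -2s^2 - 2s + 40 = 0, i.e. -2·(s^2 + s - 20) = 0.
Factoring: (s - 4)(s + 5) = 0.

s = 4, -5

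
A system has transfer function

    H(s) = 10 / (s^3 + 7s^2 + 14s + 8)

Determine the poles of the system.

s = -1, -4, -2

The poles are the roots of the denominator s^3 + 7s^2 + 14s + 8 = 0.
Trying s = -1: the polynomial evaluates to 0, so (s + 1) is a factor.
Dividing out leaves s^2 + 6s + 8 = 0.
Factoring the quadratic: (s + 4)(s + 2) = 0.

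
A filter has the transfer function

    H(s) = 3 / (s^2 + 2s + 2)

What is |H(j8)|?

Substitute s = j8: numerator = 3, denominator = -62 + j16.
|H(j8)| = |3| / |-62 + j16| = 3 / 64.031 ≈ 0.04685.

|H(j8)| ≈ 0.04685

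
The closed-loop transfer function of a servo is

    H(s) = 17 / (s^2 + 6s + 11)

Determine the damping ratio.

Compare the denominator to the standard form s^2 + 2ζωₙs + ωₙ².
ωₙ² = 11, so ωₙ = √11 ≈ 3.317 rad/s.
2ζωₙ = 6, so ζ = 6/(2·√11) ≈ 0.9045.

ζ ≈ 0.9045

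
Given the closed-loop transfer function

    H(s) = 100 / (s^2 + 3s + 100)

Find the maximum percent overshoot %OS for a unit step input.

%OS ≈ 62.1%

Comparing s^2 + 3s + 100 to s^2 + 2ζωₙs + ωₙ²: ωₙ = 10 rad/s and ζ = 3/(2·10) = 0.15.
%OS = 100·exp(−πζ/√(1−ζ²)) = 100·exp(−π·0.15/√(1−0.15²)) ≈ 62.1%.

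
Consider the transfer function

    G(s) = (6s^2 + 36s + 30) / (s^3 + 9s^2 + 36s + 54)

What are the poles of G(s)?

The poles are the roots of the denominator s^3 + 9s^2 + 36s + 54 = 0.
Trying s = -3: the polynomial evaluates to 0, so (s + 3) is a factor.
Dividing out leaves s^2 + 6s + 18 = 0.
The quadratic formula then gives s = -3 ± 3j.

s = -3 + 3j, -3 - 3j, -3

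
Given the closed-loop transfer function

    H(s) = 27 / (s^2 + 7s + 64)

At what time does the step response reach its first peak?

Comparing s^2 + 7s + 64 to s^2 + 2ζωₙs + ωₙ²: ωₙ = 8 rad/s and ζ = 7/(2·8) = 0.4375.
ζωₙ = 7/2 = 3.5, so ω_d = ωₙ√(1−ζ²) = √(ωₙ² − (ζωₙ)²) = √(64 − 3.5²) = √51.75 ≈ 7.194 rad/s.
t_p = π/ω_d = π/7.194 ≈ 0.4367 s.

t_p ≈ 0.4367 s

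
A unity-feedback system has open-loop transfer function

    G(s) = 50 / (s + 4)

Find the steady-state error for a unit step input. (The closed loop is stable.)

G(s) has no poles at the origin.
This is a Type 0 system. Kp = lim_{s→0} G(s) = 50/4 = 25/2.
e_ss = 1/(1 + Kp) = 1/(1 + 25/2) = 2/27 ≈ 0.07407.

e_ss = 0.07407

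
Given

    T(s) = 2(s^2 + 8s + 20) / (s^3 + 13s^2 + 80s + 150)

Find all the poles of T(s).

s = -5 ± 5j, -3

The poles are the roots of the denominator s^3 + 13s^2 + 80s + 150 = 0.
Trying s = -3: the polynomial evaluates to 0, so (s + 3) is a factor.
Dividing out leaves s^2 + 10s + 50 = 0.
The quadratic formula then gives s = -5 ± 5j.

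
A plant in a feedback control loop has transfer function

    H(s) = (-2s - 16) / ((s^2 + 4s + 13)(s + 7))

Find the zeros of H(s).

s = -8

Set the numerator to zero: -2s - 16 = 0, i.e. -2·(s + 8) = 0.
So s = -8.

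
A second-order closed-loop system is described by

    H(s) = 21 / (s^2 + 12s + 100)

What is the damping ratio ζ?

ζ = 0.6

Compare the denominator to the standard form s^2 + 2ζωₙs + ωₙ².
ωₙ² = 100, so ωₙ = 10 rad/s.
2ζωₙ = 12, so ζ = 12/(2·10) = 0.6.
With ζ = 0.6 the response is underdamped.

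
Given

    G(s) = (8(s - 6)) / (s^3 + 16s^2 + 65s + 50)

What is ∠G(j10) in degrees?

∠G(j10) ≈ -71.76°

At s = j10: numerator = -48 + j80, denominator = -1550 - j350.
∠G = ∠num − ∠den = 120.96° − (-167.28°) = 288.2°, which wraps to -71.76°.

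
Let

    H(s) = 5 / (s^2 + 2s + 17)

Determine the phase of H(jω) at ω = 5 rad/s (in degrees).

∠H(j5) ≈ -128.7°

At s = j5: numerator = 5, denominator = -8 + j10.
∠H = ∠num − ∠den = 0° − (128.66°) = -128.7°.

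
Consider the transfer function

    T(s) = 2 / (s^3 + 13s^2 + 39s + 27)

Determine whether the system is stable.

The denominator s^3 + 13s^2 + 39s + 27 factors as (s + 9)(s + 3)(s + 1), giving poles at s = -9, -3, -1.
Since all poles lie strictly in the left half-plane, the system is stable.

stable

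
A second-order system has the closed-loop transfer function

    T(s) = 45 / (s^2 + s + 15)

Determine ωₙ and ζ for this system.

ωₙ ≈ 3.873 rad/s, ζ ≈ 0.1291

Compare the denominator to the standard form s^2 + 2ζωₙs + ωₙ².
ωₙ² = 15, so ωₙ = √15 ≈ 3.873 rad/s.
2ζωₙ = 1, so ζ = 1/(2·√15) ≈ 0.1291.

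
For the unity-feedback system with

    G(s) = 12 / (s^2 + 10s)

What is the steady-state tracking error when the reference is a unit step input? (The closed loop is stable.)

e_ss = 0

G(s) has one pole at the origin.
This is a Type 1 system; for a step input the steady-state error is zero.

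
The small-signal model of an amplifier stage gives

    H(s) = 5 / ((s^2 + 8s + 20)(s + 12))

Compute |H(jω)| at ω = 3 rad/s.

|H(j3)| ≈ 0.01531

Substitute s = j3: numerator = 5, denominator = 60 + j321.
|H(j3)| = |5| / |60 + j321| = 5 / 326.56 ≈ 0.01531.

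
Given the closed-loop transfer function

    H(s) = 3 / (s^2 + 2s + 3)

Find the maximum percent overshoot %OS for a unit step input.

%OS ≈ 10.8%

Comparing s^2 + 2s + 3 to s^2 + 2ζωₙs + ωₙ²: ωₙ = √3 ≈ 1.732 rad/s and ζ = 2/(2·√3) ≈ 0.5774.
%OS = 100·exp(−πζ/√(1−ζ²)) = 100·exp(−π·0.5774/√(1−0.5774²)) ≈ 10.8%.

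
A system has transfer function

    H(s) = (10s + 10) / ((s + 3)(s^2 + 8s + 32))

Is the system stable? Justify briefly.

The poles can be read from the denominator factors: s = -3, -4 ± 4j.
Since all poles lie strictly in the left half-plane, the system is stable.

stable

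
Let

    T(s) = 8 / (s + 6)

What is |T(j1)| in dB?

|T(j1)|_dB ≈ 2.38 dB

Substitute s = j1: numerator = 8, denominator = 6 + j1.
|T(j1)| = |8| / |6 + j1| = 8 / 6.0828 ≈ 1.315.
In decibels: 20·log₁₀(1.315) ≈ 2.38 dB.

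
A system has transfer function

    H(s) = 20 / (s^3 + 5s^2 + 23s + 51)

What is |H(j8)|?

|H(j8)| ≈ 0.04715

Substitute s = j8: numerator = 20, denominator = -269 - j328.
|H(j8)| = |20| / |-269 - j328| = 20 / 424.20 ≈ 0.04715.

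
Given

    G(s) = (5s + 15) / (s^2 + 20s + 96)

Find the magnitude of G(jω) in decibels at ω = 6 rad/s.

Substitute s = j6: numerator = 15 + j30, denominator = 60 + j120.
|G(j6)| = |15 + j30| / |60 + j120| = 33.541 / 134.16 = 0.2500.
In decibels: 20·log₁₀(0.2500) ≈ -12.0 dB.

|G(j6)|_dB ≈ -12.0 dB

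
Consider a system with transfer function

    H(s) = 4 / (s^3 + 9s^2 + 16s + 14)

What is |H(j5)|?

Substitute s = j5: numerator = 4, denominator = -211 - j45.
|H(j5)| = |4| / |-211 - j45| = 4 / 215.75 ≈ 0.01854.

|H(j5)| ≈ 0.01854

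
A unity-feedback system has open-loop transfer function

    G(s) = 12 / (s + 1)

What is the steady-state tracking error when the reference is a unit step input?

e_ss = 0.07692

G(s) has no poles at the origin.
This is a Type 0 system. Kp = lim_{s→0} G(s) = 12/1.
e_ss = 1/(1 + Kp) = 1/(1 + 12) = 1/13 ≈ 0.07692.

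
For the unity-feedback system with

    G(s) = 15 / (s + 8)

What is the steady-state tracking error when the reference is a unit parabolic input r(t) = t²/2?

G(s) has no poles at the origin.
This is a Type 0 system; Ka = lim_{s→0} s^2·G(s) = 0, so the steady-state error for a parabola input is infinite.

e_ss = ∞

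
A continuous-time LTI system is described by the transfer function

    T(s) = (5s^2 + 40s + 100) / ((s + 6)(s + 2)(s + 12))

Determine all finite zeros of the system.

s = -4 ± 2j

Set the numerator to zero: 5s^2 + 40s + 100 = 0, i.e. 5·(s^2 + 8s + 20) = 0.
Factoring: (s^2 + 8s + 20) = 0.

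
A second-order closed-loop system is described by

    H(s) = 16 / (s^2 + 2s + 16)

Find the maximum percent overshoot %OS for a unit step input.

%OS ≈ 44.4%

Comparing s^2 + 2s + 16 to s^2 + 2ζωₙs + ωₙ²: ωₙ = 4 rad/s and ζ = 2/(2·4) = 0.25.
%OS = 100·exp(−πζ/√(1−ζ²)) = 100·exp(−π·0.25/√(1−0.25²)) ≈ 44.4%.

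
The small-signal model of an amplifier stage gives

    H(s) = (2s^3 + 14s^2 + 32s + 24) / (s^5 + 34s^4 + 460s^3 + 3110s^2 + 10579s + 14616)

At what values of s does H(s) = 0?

s = -2, -2, -3

Set the numerator to zero: 2s^3 + 14s^2 + 32s + 24 = 0, i.e. 2·(s^3 + 7s^2 + 16s + 12) = 0.
Factoring: (s + 2)^2(s + 3) = 0.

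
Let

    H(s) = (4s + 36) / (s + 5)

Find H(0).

Set s = 0: H(0) = (36) / (5) = 36/5.

H(0) = 36/5 ≈ 7.200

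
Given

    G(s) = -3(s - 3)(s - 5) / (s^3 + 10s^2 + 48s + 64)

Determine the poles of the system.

s = -4 ± 4j, -2

The poles are the roots of the denominator s^3 + 10s^2 + 48s + 64 = 0.
Trying s = -2: the polynomial evaluates to 0, so (s + 2) is a factor.
Dividing out leaves s^2 + 8s + 32 = 0.
The quadratic formula then gives s = -4 ± 4j.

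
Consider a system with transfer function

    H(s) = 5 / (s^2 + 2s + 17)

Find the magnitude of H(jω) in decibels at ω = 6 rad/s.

Substitute s = j6: numerator = 5, denominator = -19 + j12.
|H(j6)| = |5| / |-19 + j12| = 5 / 22.472 ≈ 0.2225.
In decibels: 20·log₁₀(0.2225) ≈ -13.1 dB.

|H(j6)|_dB ≈ -13.1 dB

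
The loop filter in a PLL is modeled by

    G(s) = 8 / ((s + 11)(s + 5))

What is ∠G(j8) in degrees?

At s = j8: numerator = 8, denominator = -9 + j128.
∠G = ∠num − ∠den = 0° − (94.022°) = -94.02°.

∠G(j8) ≈ -94.02°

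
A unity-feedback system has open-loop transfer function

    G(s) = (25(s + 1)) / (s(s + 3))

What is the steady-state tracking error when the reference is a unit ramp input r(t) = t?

G(s) has one pole at the origin.
This is a Type 1 system. Kv = lim_{s→0} s·G(s) = 25/3.
e_ss = 1/Kv = 1/(25/3) = 3/25 ≈ 0.1200.

e_ss = 0.1200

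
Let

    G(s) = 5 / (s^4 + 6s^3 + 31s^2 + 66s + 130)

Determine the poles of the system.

The poles are the roots of the denominator s^4 + 6s^3 + 31s^2 + 66s + 130 = 0.
No real roots exist; factor into two real quadratics: (s^2 + 4s + 13)(s^2 + 2s + 10) = 0.
Each quadratic gives a conjugate pair via the quadratic formula.

s = -2 ± 3j, -1 ± 3j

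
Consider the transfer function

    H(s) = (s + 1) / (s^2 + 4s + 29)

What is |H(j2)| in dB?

Substitute s = j2: numerator = 1 + j2, denominator = 25 + j8.
|H(j2)| = |1 + j2| / |25 + j8| = 2.2361 / 26.249 ≈ 0.08519.
In decibels: 20·log₁₀(0.08519) ≈ -21.4 dB.

|H(j2)|_dB ≈ -21.4 dB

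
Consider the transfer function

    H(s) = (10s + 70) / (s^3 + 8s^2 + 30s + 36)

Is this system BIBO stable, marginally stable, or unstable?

stable

The denominator s^3 + 8s^2 + 30s + 36 factors as (s^2 + 6s + 18)(s + 2), giving poles at s = -3 ± 3j, -2.
Since all poles lie strictly in the left half-plane, the system is stable.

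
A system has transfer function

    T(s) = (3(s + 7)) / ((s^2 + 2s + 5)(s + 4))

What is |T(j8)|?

Substitute s = j8: numerator = 21 + j24, denominator = -364 - j408.
|T(j8)| = |21 + j24| / |-364 - j408| = 31.890 / 546.77 ≈ 0.05832.

|T(j8)| ≈ 0.05832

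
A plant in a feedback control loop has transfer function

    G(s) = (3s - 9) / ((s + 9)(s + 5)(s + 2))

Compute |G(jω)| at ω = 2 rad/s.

Substitute s = j2: numerator = -9 + j6, denominator = 26 + j138.
|G(j2)| = |-9 + j6| / |26 + j138| = 10.817 / 140.43 ≈ 0.07703.

|G(j2)| ≈ 0.07703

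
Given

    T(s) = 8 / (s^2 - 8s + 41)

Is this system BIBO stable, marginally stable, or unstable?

unstable

The denominator s^2 - 8s + 41 factors as (s^2 - 8s + 41), giving poles at s = 4 + 5j, 4 - 5j.
Since the pole(s) at s = 4 + 5j, 4 - 5j lie in the right half-plane, the system is unstable.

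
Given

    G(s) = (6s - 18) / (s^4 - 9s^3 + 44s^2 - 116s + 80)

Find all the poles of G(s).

s = 2 + 4j, 2 - 4j, 4, 1

The poles are the roots of the denominator s^4 - 9s^3 + 44s^2 - 116s + 80 = 0.
Trying s = 4: the polynomial evaluates to 0, so (s - 4) is a factor.
Dividing out leaves s^3 - 5s^2 + 24s - 20 = 0.
This factors further as (s^2 - 4s + 20)(s - 1) = 0.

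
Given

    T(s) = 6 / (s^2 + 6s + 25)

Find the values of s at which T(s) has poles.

The poles are the roots of the denominator s^2 + 6s + 25 = 0.
Using the quadratic formula: s = (-6 ± √(-64))/2 = -3 ± 4j.

s = -3 + 4j, -3 - 4j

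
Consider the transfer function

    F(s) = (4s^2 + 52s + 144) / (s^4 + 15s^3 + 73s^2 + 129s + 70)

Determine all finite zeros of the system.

s = -9, -4

Set the numerator to zero: 4s^2 + 52s + 144 = 0, i.e. 4·(s^2 + 13s + 36) = 0.
Factoring: (s + 9)(s + 4) = 0.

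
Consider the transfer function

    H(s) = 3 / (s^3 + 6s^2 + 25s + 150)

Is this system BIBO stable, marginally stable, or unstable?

The denominator s^3 + 6s^2 + 25s + 150 factors as (s^2 + 25)(s + 6), giving poles at s = 5j, -5j, -6.
Since the simple pole(s) at s = ±5j lie on the jω-axis with none in the right half-plane, the system is marginally stable.

marginally stable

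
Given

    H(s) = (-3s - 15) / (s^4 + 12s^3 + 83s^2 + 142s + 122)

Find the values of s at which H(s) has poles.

s = -1 + j, -1 - j, -5 + 6j, -5 - 6j

The poles are the roots of the denominator s^4 + 12s^3 + 83s^2 + 142s + 122 = 0.
No real roots exist; factor into two real quadratics: (s^2 + 2s + 2)(s^2 + 10s + 61) = 0.
Each quadratic gives a conjugate pair via the quadratic formula.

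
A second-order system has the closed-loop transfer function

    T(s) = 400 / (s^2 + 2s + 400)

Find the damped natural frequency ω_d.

Comparing s^2 + 2s + 400 to s^2 + 2ζωₙs + ωₙ²: ωₙ = 20 rad/s and ζ = 2/(2·20) = 0.05.
ζωₙ = 2/2 = 1, so ω_d = ωₙ√(1−ζ²) = √(ωₙ² − (ζωₙ)²) = √(400 − 1²) = √399 ≈ 19.97 rad/s.

ω_d ≈ 19.97 rad/s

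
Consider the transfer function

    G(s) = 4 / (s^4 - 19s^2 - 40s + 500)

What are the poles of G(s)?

s = 4 + 2j, 4 - 2j, -4 + 3j, -4 - 3j

The poles are the roots of the denominator s^4 - 19s^2 - 40s + 500 = 0.
No real roots exist; factor into two real quadratics: (s^2 - 8s + 20)(s^2 + 8s + 25) = 0.
Each quadratic gives a conjugate pair via the quadratic formula.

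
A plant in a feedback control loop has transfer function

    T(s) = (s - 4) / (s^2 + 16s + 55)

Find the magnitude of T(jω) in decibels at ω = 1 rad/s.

Substitute s = j1: numerator = -4 + j1, denominator = 54 + j16.
|T(j1)| = |-4 + j1| / |54 + j16| = 4.1231 / 56.321 ≈ 0.07321.
In decibels: 20·log₁₀(0.07321) ≈ -22.7 dB.

|T(j1)|_dB ≈ -22.7 dB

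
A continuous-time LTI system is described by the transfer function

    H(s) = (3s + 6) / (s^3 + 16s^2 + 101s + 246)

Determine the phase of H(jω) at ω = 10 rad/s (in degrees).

At s = j10: numerator = 6 + j30, denominator = -1354 + j10.
∠H = ∠num − ∠den = 78.690° − (179.58°) = -100.9°.

∠H(j10) ≈ -100.9°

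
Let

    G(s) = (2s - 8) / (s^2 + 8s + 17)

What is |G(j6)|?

|G(j6)| ≈ 0.2794

Substitute s = j6: numerator = -8 + j12, denominator = -19 + j48.
|G(j6)| = |-8 + j12| / |-19 + j48| = 14.422 / 51.624 ≈ 0.2794.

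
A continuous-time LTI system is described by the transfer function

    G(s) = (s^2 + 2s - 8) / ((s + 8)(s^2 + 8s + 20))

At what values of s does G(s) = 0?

Set the numerator to zero: s^2 + 2s - 8 = 0.
Factoring: (s + 4)(s - 2) = 0.

s = -4, 2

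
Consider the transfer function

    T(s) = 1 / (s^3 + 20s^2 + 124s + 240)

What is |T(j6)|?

|T(j6)| ≈ 0.001401

Substitute s = j6: numerator = 1, denominator = -480 + j528.
|T(j6)| = |1| / |-480 + j528| = 1 / 713.57 ≈ 0.001401.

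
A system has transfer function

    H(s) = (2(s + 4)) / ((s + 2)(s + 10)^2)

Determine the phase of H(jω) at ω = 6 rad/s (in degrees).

∠H(j6) ≈ -77.18°

At s = j6: numerator = 8 + j12, denominator = -592 + j624.
∠H = ∠num − ∠den = 56.310° − (133.49°) = -77.18°.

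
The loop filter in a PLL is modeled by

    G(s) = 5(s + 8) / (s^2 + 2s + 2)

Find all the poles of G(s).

The poles are the roots of the denominator s^2 + 2s + 2 = 0.
Using the quadratic formula: s = (-2 ± √(-4))/2 = -1 ± 1j.

s = -1 ± j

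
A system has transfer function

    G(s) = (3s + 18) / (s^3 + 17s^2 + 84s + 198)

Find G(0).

Set s = 0: G(0) = (18) / (198) = 1/11.

G(0) = 1/11 ≈ 0.09091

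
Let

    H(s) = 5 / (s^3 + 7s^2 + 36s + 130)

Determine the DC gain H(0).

Set s = 0: H(0) = (5) / (130) = 1/26.

H(0) = 1/26 ≈ 0.03846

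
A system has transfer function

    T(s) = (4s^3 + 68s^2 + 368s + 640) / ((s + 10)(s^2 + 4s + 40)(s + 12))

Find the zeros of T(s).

s = -8, -4, -5

Set the numerator to zero: 4s^3 + 68s^2 + 368s + 640 = 0, i.e. 4·(s^3 + 17s^2 + 92s + 160) = 0.
Factoring: (s + 8)(s + 4)(s + 5) = 0.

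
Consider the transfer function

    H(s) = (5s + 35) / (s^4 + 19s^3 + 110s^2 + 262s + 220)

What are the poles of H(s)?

s = -3 + j, -3 - j, -11, -2

The poles are the roots of the denominator s^4 + 19s^3 + 110s^2 + 262s + 220 = 0.
Trying s = -11: the polynomial evaluates to 0, so (s + 11) is a factor.
Dividing out leaves s^3 + 8s^2 + 22s + 20 = 0.
This factors further as (s^2 + 6s + 10)(s + 2) = 0.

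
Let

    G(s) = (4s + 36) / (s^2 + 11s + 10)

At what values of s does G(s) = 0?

Set the numerator to zero: 4s + 36 = 0, i.e. 4·(s + 9) = 0.
So s = -9.

s = -9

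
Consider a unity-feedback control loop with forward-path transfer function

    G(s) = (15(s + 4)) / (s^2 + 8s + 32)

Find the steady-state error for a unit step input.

e_ss = 0.3478

G(s) has no poles at the origin.
This is a Type 0 system. Kp = lim_{s→0} G(s) = 60/32 = 15/8.
e_ss = 1/(1 + Kp) = 1/(1 + 15/8) = 8/23 ≈ 0.3478.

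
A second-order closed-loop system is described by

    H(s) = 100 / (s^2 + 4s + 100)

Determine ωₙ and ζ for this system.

Compare the denominator to the standard form s^2 + 2ζωₙs + ωₙ².
ωₙ² = 100, so ωₙ = 10 rad/s.
2ζωₙ = 4, so ζ = 4/(2·10) = 0.2.

ωₙ = 10 rad/s, ζ = 0.2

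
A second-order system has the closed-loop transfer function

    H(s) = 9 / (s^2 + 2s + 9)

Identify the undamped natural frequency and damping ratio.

Compare the denominator to the standard form s^2 + 2ζωₙs + ωₙ².
ωₙ² = 9, so ωₙ = 3 rad/s.
2ζωₙ = 2, so ζ = 2/(2·3) ≈ 0.3333.
With ζ = 0.3333 the response is underdamped.

ωₙ = 3 rad/s, ζ ≈ 0.3333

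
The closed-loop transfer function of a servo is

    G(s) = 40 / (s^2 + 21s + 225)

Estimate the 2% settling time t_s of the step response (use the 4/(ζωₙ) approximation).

t_s ≈ 0.3810 s

Comparing s^2 + 21s + 225 to s^2 + 2ζωₙs + ωₙ²: ωₙ = 15 rad/s and ζ = 21/(2·15) = 0.7.
ζωₙ = 21/2 = 10.5, so t_s ≈ 4/(ζωₙ) = 4/10.5 ≈ 0.3810 s.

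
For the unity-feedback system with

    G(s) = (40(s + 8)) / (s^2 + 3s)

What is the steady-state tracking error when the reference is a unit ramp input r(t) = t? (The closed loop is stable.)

e_ss = 0.009375

G(s) has one pole at the origin.
This is a Type 1 system. Kv = lim_{s→0} s·G(s) = 320/3.
e_ss = 1/Kv = 1/(320/3) = 3/320 ≈ 0.009375.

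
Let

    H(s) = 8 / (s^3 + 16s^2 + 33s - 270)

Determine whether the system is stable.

The denominator s^3 + 16s^2 + 33s - 270 factors as (s - 3)(s + 10)(s + 9), giving poles at s = 3, -10, -9.
Since the pole(s) at s = 3 lie in the right half-plane, the system is unstable.

unstable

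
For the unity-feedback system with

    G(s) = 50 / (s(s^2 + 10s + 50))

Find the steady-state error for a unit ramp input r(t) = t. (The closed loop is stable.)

e_ss = 1

G(s) has one pole at the origin.
This is a Type 1 system. Kv = lim_{s→0} s·G(s) = 50/50 = 1.
e_ss = 1/Kv = 1/(1) = 1.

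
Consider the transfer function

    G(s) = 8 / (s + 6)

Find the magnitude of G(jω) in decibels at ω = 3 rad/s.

Substitute s = j3: numerator = 8, denominator = 6 + j3.
|G(j3)| = |8| / |6 + j3| = 8 / 6.7082 ≈ 1.193.
In decibels: 20·log₁₀(1.193) ≈ 1.53 dB.

|G(j3)|_dB ≈ 1.53 dB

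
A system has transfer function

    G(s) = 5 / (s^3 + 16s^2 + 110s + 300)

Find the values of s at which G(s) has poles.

The poles are the roots of the denominator s^3 + 16s^2 + 110s + 300 = 0.
Trying s = -6: the polynomial evaluates to 0, so (s + 6) is a factor.
Dividing out leaves s^2 + 10s + 50 = 0.
The quadratic formula then gives s = -5 ± 5j.

s = -5 + 5j, -5 - 5j, -6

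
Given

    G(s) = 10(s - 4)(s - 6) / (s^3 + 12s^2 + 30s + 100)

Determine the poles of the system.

s = -1 + 3j, -1 - 3j, -10

The poles are the roots of the denominator s^3 + 12s^2 + 30s + 100 = 0.
Trying s = -10: the polynomial evaluates to 0, so (s + 10) is a factor.
Dividing out leaves s^2 + 2s + 10 = 0.
The quadratic formula then gives s = -1 ± 3j.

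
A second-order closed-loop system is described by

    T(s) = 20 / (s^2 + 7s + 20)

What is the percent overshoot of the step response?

%OS ≈ 1.93%

Comparing s^2 + 7s + 20 to s^2 + 2ζωₙs + ωₙ²: ωₙ = √20 ≈ 4.472 rad/s and ζ = 7/(2·√20) ≈ 0.7826.
%OS = 100·exp(−πζ/√(1−ζ²)) = 100·exp(−π·0.7826/√(1−0.7826²)) ≈ 1.93%.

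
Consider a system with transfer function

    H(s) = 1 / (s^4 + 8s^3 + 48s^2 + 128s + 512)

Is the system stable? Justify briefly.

The denominator s^4 + 8s^3 + 48s^2 + 128s + 512 factors as (s^2 + 16)(s^2 + 8s + 32), giving poles at s = 4j, -4j, -4 + 4j, -4 - 4j.
Since the simple pole(s) at s = 4j, -4j lie on the jω-axis with none in the right half-plane, the system is marginally stable.

marginally stable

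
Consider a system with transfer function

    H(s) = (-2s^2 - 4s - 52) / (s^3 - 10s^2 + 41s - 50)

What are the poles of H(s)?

The poles are the roots of the denominator s^3 - 10s^2 + 41s - 50 = 0.
Trying s = 2: the polynomial evaluates to 0, so (s - 2) is a factor.
Dividing out leaves s^2 - 8s + 25 = 0.
The quadratic formula then gives s = 4 ± 3j.

s = 4 ± 3j, 2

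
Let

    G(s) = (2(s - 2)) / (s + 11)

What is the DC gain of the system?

G(0) = -4/11 ≈ -0.3636

Set s = 0: G(0) = (-4) / (11) = -4/11.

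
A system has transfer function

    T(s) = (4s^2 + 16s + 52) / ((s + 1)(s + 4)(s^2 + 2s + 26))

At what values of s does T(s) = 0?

s = -2 ± 3j

Set the numerator to zero: 4s^2 + 16s + 52 = 0, i.e. 4·(s^2 + 4s + 13) = 0.
Factoring: (s^2 + 4s + 13) = 0.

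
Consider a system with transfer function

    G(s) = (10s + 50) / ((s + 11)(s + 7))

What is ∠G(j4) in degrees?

∠G(j4) ≈ -11.07°

At s = j4: numerator = 50 + j40, denominator = 61 + j72.
∠G = ∠num − ∠den = 38.660° − (49.728°) = -11.07°.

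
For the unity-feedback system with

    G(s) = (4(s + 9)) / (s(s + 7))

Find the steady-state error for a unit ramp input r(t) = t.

e_ss = 0.1944

G(s) has one pole at the origin.
This is a Type 1 system. Kv = lim_{s→0} s·G(s) = 36/7.
e_ss = 1/Kv = 1/(36/7) = 7/36 ≈ 0.1944.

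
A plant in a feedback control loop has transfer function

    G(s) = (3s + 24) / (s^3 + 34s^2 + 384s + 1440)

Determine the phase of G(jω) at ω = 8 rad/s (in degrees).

At s = j8: numerator = 24 + j24, denominator = -736 + j2560.
∠G = ∠num − ∠den = 45° − (106.04°) = -61.04°.

∠G(j8) ≈ -61.04°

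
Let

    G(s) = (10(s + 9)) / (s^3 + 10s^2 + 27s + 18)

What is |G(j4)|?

|G(j4)| ≈ 0.6625

Substitute s = j4: numerator = 90 + j40, denominator = -142 + j44.
|G(j4)| = |90 + j40| / |-142 + j44| = 98.489 / 148.66 ≈ 0.6625.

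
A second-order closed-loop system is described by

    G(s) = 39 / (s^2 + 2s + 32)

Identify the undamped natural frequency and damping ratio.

ωₙ ≈ 5.657 rad/s, ζ ≈ 0.1768

Compare the denominator to the standard form s^2 + 2ζωₙs + ωₙ².
ωₙ² = 32, so ωₙ = √32 ≈ 5.657 rad/s.
2ζωₙ = 2, so ζ = 2/(2·√32) ≈ 0.1768.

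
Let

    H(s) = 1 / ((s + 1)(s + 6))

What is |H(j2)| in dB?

Substitute s = j2: numerator = 1, denominator = 2 + j14.
|H(j2)| = |1| / |2 + j14| = 1 / 14.142 ≈ 0.07071.
In decibels: 20·log₁₀(0.07071) ≈ -23.0 dB.

|H(j2)|_dB ≈ -23.0 dB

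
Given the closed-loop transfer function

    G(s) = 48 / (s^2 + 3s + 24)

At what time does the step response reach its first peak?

Comparing s^2 + 3s + 24 to s^2 + 2ζωₙs + ωₙ²: ωₙ = √24 ≈ 4.899 rad/s and ζ = 3/(2·√24) ≈ 0.3062.
ζωₙ = 3/2 = 1.5, so ω_d = ωₙ√(1−ζ²) = √(ωₙ² − (ζωₙ)²) = √(24 − 1.5²) = √21.75 ≈ 4.664 rad/s.
t_p = π/ω_d = π/4.664 ≈ 0.6736 s.

t_p ≈ 0.6736 s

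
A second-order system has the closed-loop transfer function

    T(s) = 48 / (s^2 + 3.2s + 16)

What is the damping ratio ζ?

ζ = 0.4

Compare the denominator to the standard form s^2 + 2ζωₙs + ωₙ².
ωₙ² = 16, so ωₙ = 4 rad/s.
2ζωₙ = 3.2, so ζ = 3.2/(2·4) = 0.4.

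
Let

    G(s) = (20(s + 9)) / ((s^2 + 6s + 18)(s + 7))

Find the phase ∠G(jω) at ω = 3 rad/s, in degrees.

∠G(j3) ≈ -68.20°

At s = j3: numerator = 180 + j60, denominator = 9 + j153.
∠G = ∠num − ∠den = 18.435° − (86.634°) = -68.20°.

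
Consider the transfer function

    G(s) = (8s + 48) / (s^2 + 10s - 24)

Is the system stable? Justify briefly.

The denominator s^2 + 10s - 24 factors as (s - 2)(s + 12), giving poles at s = 2, -12.
Since the pole(s) at s = 2 lie in the right half-plane, the system is unstable.

unstable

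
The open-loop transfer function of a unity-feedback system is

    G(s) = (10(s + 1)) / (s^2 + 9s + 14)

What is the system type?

Type 0

The denominator has no factor of s at the origin — no free integrator — so this is a Type 0 system.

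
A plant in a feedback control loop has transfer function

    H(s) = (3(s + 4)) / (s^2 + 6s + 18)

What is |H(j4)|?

|H(j4)| ≈ 0.7047

Substitute s = j4: numerator = 12 + j12, denominator = 2 + j24.
|H(j4)| = |12 + j12| / |2 + j24| = 16.971 / 24.083 ≈ 0.7047.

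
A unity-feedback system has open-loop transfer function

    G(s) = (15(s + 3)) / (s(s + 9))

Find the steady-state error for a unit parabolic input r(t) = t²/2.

e_ss = ∞

G(s) has one pole at the origin.
This is a Type 1 system; Ka = lim_{s→0} s^2·G(s) = 0, so the steady-state error for a parabola input is infinite.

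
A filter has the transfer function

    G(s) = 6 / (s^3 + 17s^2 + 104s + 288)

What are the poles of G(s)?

s = -4 ± 4j, -9

The poles are the roots of the denominator s^3 + 17s^2 + 104s + 288 = 0.
Trying s = -9: the polynomial evaluates to 0, so (s + 9) is a factor.
Dividing out leaves s^2 + 8s + 32 = 0.
The quadratic formula then gives s = -4 ± 4j.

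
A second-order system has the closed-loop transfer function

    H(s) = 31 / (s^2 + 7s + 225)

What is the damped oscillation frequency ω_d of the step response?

ω_d ≈ 14.59 rad/s

Comparing s^2 + 7s + 225 to s^2 + 2ζωₙs + ωₙ²: ωₙ = 15 rad/s and ζ = 7/(2·15) ≈ 0.2333.
ζωₙ = 7/2 = 3.5, so ω_d = ωₙ√(1−ζ²) = √(ωₙ² − (ζωₙ)²) = √(225 − 3.5²) = √212.75 ≈ 14.59 rad/s.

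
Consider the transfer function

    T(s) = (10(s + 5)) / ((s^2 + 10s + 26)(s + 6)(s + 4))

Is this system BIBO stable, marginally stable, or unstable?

The poles can be read from the denominator factors: s = -5 ± j, -6, -4.
Since all poles lie strictly in the left half-plane, the system is stable.

stable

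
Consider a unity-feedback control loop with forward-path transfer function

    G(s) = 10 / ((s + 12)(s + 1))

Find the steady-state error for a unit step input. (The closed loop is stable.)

G(s) has no poles at the origin.
This is a Type 0 system. Kp = lim_{s→0} G(s) = 10/12 = 5/6.
e_ss = 1/(1 + Kp) = 1/(1 + 5/6) = 6/11 ≈ 0.5455.

e_ss = 0.5455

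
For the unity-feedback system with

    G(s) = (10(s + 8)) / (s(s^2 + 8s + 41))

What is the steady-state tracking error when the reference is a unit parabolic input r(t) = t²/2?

G(s) has one pole at the origin.
This is a Type 1 system; Ka = lim_{s→0} s^2·G(s) = 0, so the steady-state error for a parabola input is infinite.

e_ss = ∞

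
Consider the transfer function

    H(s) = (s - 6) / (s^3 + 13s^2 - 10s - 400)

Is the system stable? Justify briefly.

The denominator s^3 + 13s^2 - 10s - 400 factors as (s + 8)(s - 5)(s + 10), giving poles at s = -8, 5, -10.
Since the pole(s) at s = 5 lie in the right half-plane, the system is unstable.

unstable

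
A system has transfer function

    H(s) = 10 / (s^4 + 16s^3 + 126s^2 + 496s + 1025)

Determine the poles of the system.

The poles are the roots of the denominator s^4 + 16s^3 + 126s^2 + 496s + 1025 = 0.
No real roots exist; factor into two real quadratics: (s^2 + 10s + 41)(s^2 + 6s + 25) = 0.
Each quadratic gives a conjugate pair via the quadratic formula.

s = -5 ± 4j, -3 ± 4j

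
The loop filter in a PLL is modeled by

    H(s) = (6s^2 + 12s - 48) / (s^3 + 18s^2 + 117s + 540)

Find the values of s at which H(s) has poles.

s = -3 + 6j, -3 - 6j, -12

The poles are the roots of the denominator s^3 + 18s^2 + 117s + 540 = 0.
Trying s = -12: the polynomial evaluates to 0, so (s + 12) is a factor.
Dividing out leaves s^2 + 6s + 45 = 0.
The quadratic formula then gives s = -3 ± 6j.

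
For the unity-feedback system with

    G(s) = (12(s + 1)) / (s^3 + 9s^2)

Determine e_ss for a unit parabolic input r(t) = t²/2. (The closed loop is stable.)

G(s) has 2 poles at the origin.
This is a Type 2 system. Ka = lim_{s→0} s^2·G(s) = 12/9 = 4/3.
e_ss = 1/Ka = 1/(4/3) = 3/4 ≈ 0.7500.

e_ss = 0.7500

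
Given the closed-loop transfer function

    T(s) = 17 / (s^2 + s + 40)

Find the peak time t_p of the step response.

t_p ≈ 0.4983 s

Comparing s^2 + s + 40 to s^2 + 2ζωₙs + ωₙ²: ωₙ = √40 ≈ 6.325 rad/s and ζ = 1/(2·√40) ≈ 0.07906.
ζωₙ = 1/2 = 0.5, so ω_d = ωₙ√(1−ζ²) = √(ωₙ² − (ζωₙ)²) = √(40 − 0.5²) = √39.75 ≈ 6.305 rad/s.
t_p = π/ω_d = π/6.305 ≈ 0.4983 s.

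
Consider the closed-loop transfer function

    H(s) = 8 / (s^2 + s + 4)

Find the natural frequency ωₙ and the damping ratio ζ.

Compare the denominator to the standard form s^2 + 2ζωₙs + ωₙ².
ωₙ² = 4, so ωₙ = 2 rad/s.
2ζωₙ = 1, so ζ = 1/(2·2) = 0.25.
With ζ = 0.25 the response is underdamped.

ωₙ = 2 rad/s, ζ = 0.25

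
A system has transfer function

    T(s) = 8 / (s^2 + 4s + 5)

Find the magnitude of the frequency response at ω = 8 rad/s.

|T(j8)| ≈ 0.1192

Substitute s = j8: numerator = 8, denominator = -59 + j32.
|T(j8)| = |8| / |-59 + j32| = 8 / 67.119 ≈ 0.1192.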